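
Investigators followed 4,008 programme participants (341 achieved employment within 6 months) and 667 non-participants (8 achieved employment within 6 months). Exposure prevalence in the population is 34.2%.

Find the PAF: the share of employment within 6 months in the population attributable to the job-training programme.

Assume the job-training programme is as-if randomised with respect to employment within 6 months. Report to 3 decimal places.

p₁ = P(outcome | exposed) = 341/4008 = 0.08508
p₀ = P(outcome | unexposed) = 8/667 = 0.011994
Overall risk P(Y=1) = π·p₁ + (1−π)·p₀ = 0.342×0.08508 + 0.658×0.011994 = 0.036989.
Under exogeneity, PAF = [P(Y=1) − p₀] / P(Y=1).
PAF = (0.036989 − 0.011994) / 0.036989 ≈ 0.6757

PAF ≈ 0.676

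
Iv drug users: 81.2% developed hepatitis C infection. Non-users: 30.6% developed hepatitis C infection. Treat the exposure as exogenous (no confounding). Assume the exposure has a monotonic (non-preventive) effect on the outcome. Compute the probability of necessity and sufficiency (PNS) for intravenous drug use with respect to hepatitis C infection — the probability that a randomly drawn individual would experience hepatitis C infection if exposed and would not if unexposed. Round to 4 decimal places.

PNS ≈ 0.5060

p₁ = 0.812, p₀ = 0.306.
Under exogeneity and monotonicity, PNS = p₁ − p₀.
PNS = 0.812 − 0.306 = 0.506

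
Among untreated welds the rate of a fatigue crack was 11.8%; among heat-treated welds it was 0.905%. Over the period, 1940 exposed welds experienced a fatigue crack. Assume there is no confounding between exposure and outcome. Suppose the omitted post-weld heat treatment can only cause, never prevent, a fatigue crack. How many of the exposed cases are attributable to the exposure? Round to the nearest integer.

about 1791 cases

p₁ = 0.118, p₀ = 0.00905.
PN = (p₁ − p₀)/p₁ = (0.118 − 0.00905) / 0.118 ≈ 0.92331.
Attributable cases ≈ PN × (exposed cases) = 0.92331 × 1940 ≈ 1791.21.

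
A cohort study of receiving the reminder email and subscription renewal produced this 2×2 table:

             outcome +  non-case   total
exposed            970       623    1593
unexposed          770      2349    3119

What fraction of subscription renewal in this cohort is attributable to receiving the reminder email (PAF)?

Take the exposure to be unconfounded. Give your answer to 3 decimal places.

PAF ≈ 0.331

p₁ = P(outcome | exposed) = 970/1593 = 0.60891
p₀ = P(outcome | unexposed) = 770/3119 = 0.24687
Exposure prevalence π = 1593/4712 = 0.33807; overall risk P(Y=1) = 0.36927.
Under exogeneity, PAF = [P(Y=1) − p₀]/P(Y=1).
PAF = (0.36927 − 0.24687) / 0.36927 ≈ 0.3315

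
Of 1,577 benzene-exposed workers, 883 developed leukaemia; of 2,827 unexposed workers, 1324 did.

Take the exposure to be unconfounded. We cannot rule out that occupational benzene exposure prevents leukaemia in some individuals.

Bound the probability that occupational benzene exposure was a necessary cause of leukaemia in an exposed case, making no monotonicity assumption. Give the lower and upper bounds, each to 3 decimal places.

p₁ = P(outcome | exposed) = 883/1577 = 0.55992
p₀ = P(outcome | unexposed) = 1324/2827 = 0.46834
Under exogeneity alone the bounds on PN are max{0,(p₁−p₀)/p₁} ≤ PN ≤ min{1,(1−p₀)/p₁}.
  lower = (p₁ − p₀)/p₁ = 0.091583 / 0.55992 ≈ 0.1636
  upper = min{1, (1 − p₀)/p₁} = 0.53166 / 0.55992 ≈ 0.9495

0.164 ≤ PN ≤ 0.950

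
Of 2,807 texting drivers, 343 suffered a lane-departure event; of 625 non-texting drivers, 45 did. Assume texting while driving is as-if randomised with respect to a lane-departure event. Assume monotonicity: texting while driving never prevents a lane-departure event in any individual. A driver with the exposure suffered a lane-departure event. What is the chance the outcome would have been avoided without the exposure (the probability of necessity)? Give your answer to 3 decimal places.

PN ≈ 0.411

p₁ = P(outcome | exposed) = 343/2807 = 0.12219
p₀ = P(outcome | unexposed) = 45/625 = 0.072
Under exogeneity and monotonicity, PN = (p₁ − p₀) / p₁.
PN = (0.12219 − 0.072) / 0.12219 = 0.050195 / 0.12219 ≈ 0.4108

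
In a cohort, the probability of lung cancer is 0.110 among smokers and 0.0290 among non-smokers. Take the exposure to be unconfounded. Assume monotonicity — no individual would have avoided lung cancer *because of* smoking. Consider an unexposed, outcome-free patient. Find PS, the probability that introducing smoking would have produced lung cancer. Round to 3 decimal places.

Let p₁ = 0.11, p₀ = 0.029.
Under exogeneity and monotonicity, PS = (p₁ − p₀) / (1 − p₀).
PS = (0.11 − 0.029) / (1 − 0.029) = 0.081 / 0.971 ≈ 0.0834

PS ≈ 0.083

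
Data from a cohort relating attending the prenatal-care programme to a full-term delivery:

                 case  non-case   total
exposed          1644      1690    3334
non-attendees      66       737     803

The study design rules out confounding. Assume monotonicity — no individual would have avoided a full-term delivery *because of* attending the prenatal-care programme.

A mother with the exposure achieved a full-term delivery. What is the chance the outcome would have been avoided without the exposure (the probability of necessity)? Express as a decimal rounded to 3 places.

p₁ = P(outcome | exposed) = 1644/3334 = 0.4931
p₀ = P(outcome | unexposed) = 66/803 = 0.082192
Under exogeneity and monotonicity, PN = (p₁ − p₀)/p₁.
PN = (0.4931 − 0.082192) / 0.4931 ≈ 0.8333

PN ≈ 0.833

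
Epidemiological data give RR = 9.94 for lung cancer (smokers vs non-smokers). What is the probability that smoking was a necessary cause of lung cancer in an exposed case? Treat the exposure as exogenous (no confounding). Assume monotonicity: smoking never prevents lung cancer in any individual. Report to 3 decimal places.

Under exogeneity and monotonicity, PN = (RR − 1) / RR = 1 − 1/RR.
PN = (9.94 − 1) / 9.94 = 8.94 / 9.94 ≈ 0.8994

PN ≈ 0.899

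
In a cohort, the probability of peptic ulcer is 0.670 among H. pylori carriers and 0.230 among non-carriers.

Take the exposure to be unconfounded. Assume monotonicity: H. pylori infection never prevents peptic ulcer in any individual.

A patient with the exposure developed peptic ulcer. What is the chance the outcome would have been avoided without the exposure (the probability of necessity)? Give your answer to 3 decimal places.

PN ≈ 0.657

Let p₁ = 0.67, p₀ = 0.23.
Under exogeneity and monotonicity, PN = (p₁ − p₀) / p₁.
PN = (0.67 − 0.23) / 0.67 = 0.44 / 0.67 ≈ 0.6567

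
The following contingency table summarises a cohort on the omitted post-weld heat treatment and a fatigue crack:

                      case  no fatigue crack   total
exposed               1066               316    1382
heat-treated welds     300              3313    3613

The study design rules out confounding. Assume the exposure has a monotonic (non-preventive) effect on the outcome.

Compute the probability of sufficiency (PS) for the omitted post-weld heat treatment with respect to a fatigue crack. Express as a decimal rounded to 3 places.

PS ≈ 0.751

p₁ = P(outcome | exposed) = 1066/1382 = 0.77135
p₀ = P(outcome | unexposed) = 300/3613 = 0.083033
Under exogeneity and monotonicity, PS = (p₁ − p₀)/(1 − p₀).
PS = (0.77135 − 0.083033) / 0.91697 ≈ 0.7506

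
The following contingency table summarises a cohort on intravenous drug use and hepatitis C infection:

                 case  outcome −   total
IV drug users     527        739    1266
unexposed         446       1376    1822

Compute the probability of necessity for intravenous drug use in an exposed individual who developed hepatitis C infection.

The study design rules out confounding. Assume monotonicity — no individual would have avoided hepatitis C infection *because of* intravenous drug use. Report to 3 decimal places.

PN ≈ 0.412

p₁ = P(outcome | exposed) = 527/1266 = 0.41627
p₀ = P(outcome | unexposed) = 446/1822 = 0.24479
Under exogeneity and monotonicity, PN = (p₁ − p₀)/p₁.
PN = (0.41627 − 0.24479) / 0.41627 ≈ 0.4120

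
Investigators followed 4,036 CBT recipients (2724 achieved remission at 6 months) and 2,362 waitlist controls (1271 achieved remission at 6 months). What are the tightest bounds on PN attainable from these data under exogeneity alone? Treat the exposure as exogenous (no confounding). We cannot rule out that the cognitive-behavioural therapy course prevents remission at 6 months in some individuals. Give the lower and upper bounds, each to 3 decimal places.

0.203 ≤ PN ≤ 0.684

p₁ = P(outcome | exposed) = 2724/4036 = 0.67493
p₀ = P(outcome | unexposed) = 1271/2362 = 0.5381
Under exogeneity alone the bounds on PN are max{0,(p₁−p₀)/p₁} ≤ PN ≤ min{1,(1−p₀)/p₁}.
  lower = (p₁ − p₀)/p₁ = 0.13682 / 0.67493 ≈ 0.2027
  upper = min{1, (1 − p₀)/p₁} = 0.4619 / 0.67493 ≈ 0.6844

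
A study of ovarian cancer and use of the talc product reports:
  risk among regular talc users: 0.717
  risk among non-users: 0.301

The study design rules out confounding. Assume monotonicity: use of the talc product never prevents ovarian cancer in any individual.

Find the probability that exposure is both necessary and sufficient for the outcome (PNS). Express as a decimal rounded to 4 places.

Let p₁ = 0.717, p₀ = 0.301.
Under exogeneity and monotonicity, PNS = p₁ − p₀.
PNS = 0.717 − 0.301 = 0.416

PNS ≈ 0.4160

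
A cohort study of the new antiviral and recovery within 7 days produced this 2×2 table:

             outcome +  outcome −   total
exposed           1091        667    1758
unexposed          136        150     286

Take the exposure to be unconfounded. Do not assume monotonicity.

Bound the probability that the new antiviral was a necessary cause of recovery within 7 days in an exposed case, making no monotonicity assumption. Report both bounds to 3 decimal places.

0.234 ≤ PN ≤ 0.845

p₁ = P(outcome | exposed) = 1091/1758 = 0.62059
p₀ = P(outcome | unexposed) = 136/286 = 0.47552
Under exogeneity alone the bounds on PN are max{0,(p₁−p₀)/p₁} ≤ PN ≤ min{1,(1−p₀)/p₁}.
  lower = (p₁ − p₀)/p₁ = 0.14507 / 0.62059 ≈ 0.2338
  upper = min{1, (1 − p₀)/p₁} = 0.52448 / 0.62059 ≈ 0.8451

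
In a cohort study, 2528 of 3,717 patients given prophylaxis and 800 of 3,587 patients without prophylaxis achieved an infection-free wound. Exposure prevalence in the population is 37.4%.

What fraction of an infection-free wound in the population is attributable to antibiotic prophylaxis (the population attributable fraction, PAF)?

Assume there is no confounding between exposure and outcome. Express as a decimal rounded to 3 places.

PAF ≈ 0.434

p₁ = P(outcome | exposed) = 2528/3717 = 0.68012
p₀ = P(outcome | unexposed) = 800/3587 = 0.22303
Overall risk P(Y=1) = π·p₁ + (1−π)·p₀ = 0.374×0.68012 + 0.626×0.22303 = 0.39398.
Under exogeneity, PAF = [P(Y=1) − p₀] / P(Y=1).
PAF = (0.39398 − 0.22303) / 0.39398 ≈ 0.4339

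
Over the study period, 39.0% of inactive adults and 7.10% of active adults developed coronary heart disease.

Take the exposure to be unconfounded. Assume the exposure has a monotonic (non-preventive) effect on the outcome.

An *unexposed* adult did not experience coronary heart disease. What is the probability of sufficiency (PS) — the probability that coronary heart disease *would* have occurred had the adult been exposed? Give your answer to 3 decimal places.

p₁ = 0.39, p₀ = 0.071.
Under exogeneity and monotonicity, PS = (p₁ − p₀) / (1 − p₀).
PS = (0.39 − 0.071) / (1 − 0.071) = 0.319 / 0.929 ≈ 0.3434

PS ≈ 0.343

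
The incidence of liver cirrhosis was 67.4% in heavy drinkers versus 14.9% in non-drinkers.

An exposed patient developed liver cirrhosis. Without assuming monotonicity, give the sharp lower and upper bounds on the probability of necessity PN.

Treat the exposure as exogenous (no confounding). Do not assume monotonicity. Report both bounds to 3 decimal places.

0.779 ≤ PN ≤ 1.000

p₁ = 0.674, p₀ = 0.149.
Under exogeneity alone the bounds on PN are max{0,(p₁−p₀)/p₁} ≤ PN ≤ min{1,(1−p₀)/p₁}.
  lower = (p₁ − p₀)/p₁ = 0.525 / 0.674 ≈ 0.7789
  upper = min{1, (1 − p₀)/p₁} = 0.851 / 0.674 ≈ 1.2626 → capped at 1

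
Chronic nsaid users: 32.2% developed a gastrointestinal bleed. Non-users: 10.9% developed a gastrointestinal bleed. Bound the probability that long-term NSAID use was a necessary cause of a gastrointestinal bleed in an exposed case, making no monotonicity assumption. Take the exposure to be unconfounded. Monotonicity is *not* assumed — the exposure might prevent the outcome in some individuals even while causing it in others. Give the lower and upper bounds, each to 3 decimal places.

p₁ = 0.322, p₀ = 0.109.
Under exogeneity alone the bounds on PN are max{0,(p₁−p₀)/p₁} ≤ PN ≤ min{1,(1−p₀)/p₁}.
  lower = (p₁ − p₀)/p₁ = 0.213 / 0.322 ≈ 0.6615
  upper = min{1, (1 − p₀)/p₁} = 0.891 / 0.322 ≈ 2.7671 → capped at 1

0.661 ≤ PN ≤ 1.000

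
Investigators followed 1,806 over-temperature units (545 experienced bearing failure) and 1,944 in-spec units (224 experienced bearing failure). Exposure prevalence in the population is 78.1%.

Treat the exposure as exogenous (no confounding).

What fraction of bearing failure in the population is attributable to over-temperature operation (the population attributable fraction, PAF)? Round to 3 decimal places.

p₁ = P(outcome | exposed) = 545/1806 = 0.30177
p₀ = P(outcome | unexposed) = 224/1944 = 0.11523
Overall risk P(Y=1) = π·p₁ + (1−π)·p₀ = 0.781×0.30177 + 0.219×0.11523 = 0.26092.
Under exogeneity, PAF = [P(Y=1) − p₀] / P(Y=1).
PAF = (0.26092 − 0.11523) / 0.26092 ≈ 0.5584

PAF ≈ 0.558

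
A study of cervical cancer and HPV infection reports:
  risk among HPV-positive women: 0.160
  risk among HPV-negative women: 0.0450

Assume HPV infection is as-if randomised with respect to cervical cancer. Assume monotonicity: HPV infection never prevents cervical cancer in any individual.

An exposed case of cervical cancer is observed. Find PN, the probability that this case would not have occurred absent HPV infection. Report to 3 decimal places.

PN ≈ 0.719

Let p₁ = 0.16, p₀ = 0.045.
Under exogeneity and monotonicity, PN = (p₁ − p₀) / p₁.
PN = (0.16 − 0.045) / 0.16 = 0.115 / 0.16 ≈ 0.7188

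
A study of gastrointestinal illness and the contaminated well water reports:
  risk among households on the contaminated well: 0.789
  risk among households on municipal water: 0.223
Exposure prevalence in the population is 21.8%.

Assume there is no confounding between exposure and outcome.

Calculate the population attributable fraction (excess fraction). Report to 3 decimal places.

PAF ≈ 0.356

Let p₁ = 0.789, p₀ = 0.223.
Overall risk P(Y=1) = π·p₁ + (1−π)·p₀ = 0.218×0.789 + 0.782×0.223 = 0.34639.
Under exogeneity, PAF = [P(Y=1) − p₀] / P(Y=1).
PAF = (0.34639 − 0.223) / 0.34639 ≈ 0.3562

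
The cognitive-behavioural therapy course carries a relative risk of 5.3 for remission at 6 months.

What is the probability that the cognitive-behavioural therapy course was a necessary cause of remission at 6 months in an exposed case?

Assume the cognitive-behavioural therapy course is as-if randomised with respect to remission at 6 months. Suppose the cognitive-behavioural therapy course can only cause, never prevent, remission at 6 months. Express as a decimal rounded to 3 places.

PN ≈ 0.811

Under exogeneity and monotonicity, PN = (RR − 1) / RR = 1 − 1/RR.
PN = (5.3 − 1) / 5.3 = 4.3 / 5.3 ≈ 0.8113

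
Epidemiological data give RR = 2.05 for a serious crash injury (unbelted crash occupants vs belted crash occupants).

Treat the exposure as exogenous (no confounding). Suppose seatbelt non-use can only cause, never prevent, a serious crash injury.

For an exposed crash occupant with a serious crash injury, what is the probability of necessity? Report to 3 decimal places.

Under exogeneity and monotonicity, PN = (RR − 1) / RR = 1 − 1/RR.
PN = (2.05 − 1) / 2.05 = 1.05 / 2.05 ≈ 0.5122

PN ≈ 0.512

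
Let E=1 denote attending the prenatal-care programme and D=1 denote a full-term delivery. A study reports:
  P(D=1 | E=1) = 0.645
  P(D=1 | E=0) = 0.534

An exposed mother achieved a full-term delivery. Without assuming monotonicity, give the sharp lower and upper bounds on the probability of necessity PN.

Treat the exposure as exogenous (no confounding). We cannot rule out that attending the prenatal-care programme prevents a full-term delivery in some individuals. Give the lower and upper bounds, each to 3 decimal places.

Let p₁ = 0.645, p₀ = 0.534.
Under exogeneity alone the bounds on PN are max{0,(p₁−p₀)/p₁} ≤ PN ≤ min{1,(1−p₀)/p₁}.
  lower = (p₁ − p₀)/p₁ = 0.111 / 0.645 ≈ 0.1721
  upper = min{1, (1 − p₀)/p₁} = 0.466 / 0.645 ≈ 0.7225

0.172 ≤ PN ≤ 0.722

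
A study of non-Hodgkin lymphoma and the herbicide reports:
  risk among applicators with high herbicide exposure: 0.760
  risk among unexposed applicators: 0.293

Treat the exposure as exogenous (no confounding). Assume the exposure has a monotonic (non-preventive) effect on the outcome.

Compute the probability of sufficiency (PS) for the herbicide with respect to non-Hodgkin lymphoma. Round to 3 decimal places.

PS ≈ 0.661

Let p₁ = 0.76, p₀ = 0.293.
Under exogeneity and monotonicity, PS = (p₁ − p₀) / (1 − p₀).
PS = (0.76 − 0.293) / (1 − 0.293) = 0.467 / 0.707 ≈ 0.6605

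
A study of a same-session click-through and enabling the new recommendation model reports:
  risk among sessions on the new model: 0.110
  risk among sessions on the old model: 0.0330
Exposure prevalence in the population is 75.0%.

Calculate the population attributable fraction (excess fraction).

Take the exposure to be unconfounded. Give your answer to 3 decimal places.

Let p₁ = 0.11, p₀ = 0.033.
Overall risk P(Y=1) = π·p₁ + (1−π)·p₀ = 0.75×0.11 + 0.25×0.033 = 0.09075.
Under exogeneity, PAF = [P(Y=1) − p₀] / P(Y=1).
PAF = (0.09075 − 0.033) / 0.09075 ≈ 0.6364

PAF ≈ 0.636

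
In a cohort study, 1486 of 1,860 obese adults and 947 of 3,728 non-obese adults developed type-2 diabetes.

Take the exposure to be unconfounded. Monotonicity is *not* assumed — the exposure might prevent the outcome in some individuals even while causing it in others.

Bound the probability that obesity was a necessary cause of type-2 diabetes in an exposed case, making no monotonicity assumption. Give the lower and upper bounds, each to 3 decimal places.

0.682 ≤ PN ≤ 0.934

p₁ = P(outcome | exposed) = 1486/1860 = 0.79892
p₀ = P(outcome | unexposed) = 947/3728 = 0.25402
Under exogeneity alone the bounds on PN are max{0,(p₁−p₀)/p₁} ≤ PN ≤ min{1,(1−p₀)/p₁}.
  lower = (p₁ − p₀)/p₁ = 0.5449 / 0.79892 ≈ 0.6820
  upper = min{1, (1 − p₀)/p₁} = 0.74598 / 0.79892 ≈ 0.9337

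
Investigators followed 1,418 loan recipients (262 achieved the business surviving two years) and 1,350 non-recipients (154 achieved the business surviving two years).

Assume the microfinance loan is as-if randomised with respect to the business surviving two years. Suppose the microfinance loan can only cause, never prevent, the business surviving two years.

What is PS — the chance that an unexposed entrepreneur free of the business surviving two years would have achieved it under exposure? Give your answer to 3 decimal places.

PS ≈ 0.080

p₁ = P(outcome | exposed) = 262/1418 = 0.18477
p₀ = P(outcome | unexposed) = 154/1350 = 0.11407
Under exogeneity and monotonicity, PS = (p₁ − p₀) / (1 − p₀).
PS = (0.18477 − 0.11407) / (1 − 0.11407) = 0.070693 / 0.88593 ≈ 0.0798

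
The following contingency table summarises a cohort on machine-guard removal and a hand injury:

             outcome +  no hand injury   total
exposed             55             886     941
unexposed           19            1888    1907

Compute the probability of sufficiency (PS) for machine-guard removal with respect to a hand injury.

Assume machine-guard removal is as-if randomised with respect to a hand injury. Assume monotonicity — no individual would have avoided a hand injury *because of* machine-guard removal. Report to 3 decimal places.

PS ≈ 0.049

p₁ = P(outcome | exposed) = 55/941 = 0.058448
p₀ = P(outcome | unexposed) = 19/1907 = 0.0099633
Under exogeneity and monotonicity, PS = (p₁ − p₀)/(1 − p₀).
PS = (0.058448 − 0.0099633) / 0.99004 ≈ 0.0490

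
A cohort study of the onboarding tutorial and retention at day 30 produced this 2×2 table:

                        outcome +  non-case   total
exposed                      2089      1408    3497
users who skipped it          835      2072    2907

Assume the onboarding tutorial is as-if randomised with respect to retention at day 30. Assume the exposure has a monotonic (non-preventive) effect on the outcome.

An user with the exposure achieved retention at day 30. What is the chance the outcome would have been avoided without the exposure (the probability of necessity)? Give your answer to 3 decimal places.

PN ≈ 0.519

p₁ = P(outcome | exposed) = 2089/3497 = 0.59737
p₀ = P(outcome | unexposed) = 835/2907 = 0.28724
Under exogeneity and monotonicity, PN = (p₁ − p₀) / p₁.
PN = (0.59737 − 0.28724) / 0.59737 = 0.31013 / 0.59737 ≈ 0.5192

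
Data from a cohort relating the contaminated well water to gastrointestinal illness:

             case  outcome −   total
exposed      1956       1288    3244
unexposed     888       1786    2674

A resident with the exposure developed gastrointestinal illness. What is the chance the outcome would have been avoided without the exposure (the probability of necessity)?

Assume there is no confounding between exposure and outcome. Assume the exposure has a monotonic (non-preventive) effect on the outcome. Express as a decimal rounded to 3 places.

p₁ = P(outcome | exposed) = 1956/3244 = 0.60296
p₀ = P(outcome | unexposed) = 888/2674 = 0.33209
Under exogeneity and monotonicity, PN = (p₁ − p₀)/p₁.
PN = (0.60296 − 0.33209) / 0.60296 ≈ 0.4492

PN ≈ 0.449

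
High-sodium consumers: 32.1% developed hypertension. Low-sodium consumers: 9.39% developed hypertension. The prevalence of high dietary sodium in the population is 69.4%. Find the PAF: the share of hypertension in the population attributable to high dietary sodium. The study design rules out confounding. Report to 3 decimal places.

PAF ≈ 0.627

p₁ = 0.321, p₀ = 0.0939.
Overall risk P(Y=1) = π·p₁ + (1−π)·p₀ = 0.694×0.321 + 0.306×0.0939 = 0.25151.
Under exogeneity, PAF = [P(Y=1) − p₀] / P(Y=1).
PAF = (0.25151 − 0.0939) / 0.25151 ≈ 0.6267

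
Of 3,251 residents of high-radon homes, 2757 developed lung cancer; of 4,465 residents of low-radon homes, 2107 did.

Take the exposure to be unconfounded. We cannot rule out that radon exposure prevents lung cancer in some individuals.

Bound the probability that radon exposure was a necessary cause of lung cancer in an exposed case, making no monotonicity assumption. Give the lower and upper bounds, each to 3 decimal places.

0.444 ≤ PN ≤ 0.623

p₁ = P(outcome | exposed) = 2757/3251 = 0.84805
p₀ = P(outcome | unexposed) = 2107/4465 = 0.47189
Under exogeneity alone the bounds on PN are max{0,(p₁−p₀)/p₁} ≤ PN ≤ min{1,(1−p₀)/p₁}.
  lower = (p₁ − p₀)/p₁ = 0.37615 / 0.84805 ≈ 0.4436
  upper = min{1, (1 − p₀)/p₁} = 0.52811 / 0.84805 ≈ 0.6227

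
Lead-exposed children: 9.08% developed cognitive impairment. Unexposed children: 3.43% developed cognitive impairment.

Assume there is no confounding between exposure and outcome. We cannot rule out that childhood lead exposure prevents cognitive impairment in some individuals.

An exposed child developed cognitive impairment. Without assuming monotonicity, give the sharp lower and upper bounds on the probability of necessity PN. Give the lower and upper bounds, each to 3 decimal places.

0.622 ≤ PN ≤ 1.000

p₁ = 0.0908, p₀ = 0.0343.
Under exogeneity alone the bounds on PN are max{0,(p₁−p₀)/p₁} ≤ PN ≤ min{1,(1−p₀)/p₁}.
  lower = (p₁ − p₀)/p₁ = 0.0565 / 0.0908 ≈ 0.6222
  upper = min{1, (1 − p₀)/p₁} = 0.9657 / 0.0908 ≈ 10.6355 → capped at 1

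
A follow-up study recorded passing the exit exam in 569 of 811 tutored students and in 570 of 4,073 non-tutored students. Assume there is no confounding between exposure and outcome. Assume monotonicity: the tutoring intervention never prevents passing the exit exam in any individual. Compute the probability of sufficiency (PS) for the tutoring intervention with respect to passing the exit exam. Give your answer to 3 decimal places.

p₁ = P(outcome | exposed) = 569/811 = 0.7016
p₀ = P(outcome | unexposed) = 570/4073 = 0.13995
Under exogeneity and monotonicity, PS = (p₁ − p₀) / (1 − p₀).
PS = (0.7016 − 0.13995) / (1 − 0.13995) = 0.56166 / 0.86005 ≈ 0.6530

PS ≈ 0.653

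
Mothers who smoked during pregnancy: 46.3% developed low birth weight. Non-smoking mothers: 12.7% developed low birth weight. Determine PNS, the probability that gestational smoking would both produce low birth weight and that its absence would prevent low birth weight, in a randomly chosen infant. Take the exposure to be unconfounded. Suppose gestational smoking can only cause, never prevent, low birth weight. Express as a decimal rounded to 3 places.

PNS ≈ 0.336

p₁ = 0.463, p₀ = 0.127.
Under exogeneity and monotonicity, PNS = p₁ − p₀.
PNS = 0.463 − 0.127 = 0.336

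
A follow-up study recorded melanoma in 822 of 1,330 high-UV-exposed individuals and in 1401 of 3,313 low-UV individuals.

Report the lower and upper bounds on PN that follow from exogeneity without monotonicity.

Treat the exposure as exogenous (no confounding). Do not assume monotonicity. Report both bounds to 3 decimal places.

p₁ = P(outcome | exposed) = 822/1330 = 0.61805
p₀ = P(outcome | unexposed) = 1401/3313 = 0.42288
Under exogeneity alone the bounds on PN are max{0,(p₁−p₀)/p₁} ≤ PN ≤ min{1,(1−p₀)/p₁}.
  lower = (p₁ − p₀)/p₁ = 0.19517 / 0.61805 ≈ 0.3158
  upper = min{1, (1 − p₀)/p₁} = 0.57712 / 0.61805 ≈ 0.9338

0.316 ≤ PN ≤ 0.934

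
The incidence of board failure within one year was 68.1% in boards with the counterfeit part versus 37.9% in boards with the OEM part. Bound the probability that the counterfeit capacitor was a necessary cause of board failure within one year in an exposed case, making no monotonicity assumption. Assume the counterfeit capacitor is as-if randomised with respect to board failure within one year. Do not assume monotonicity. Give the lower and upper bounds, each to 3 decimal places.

0.443 ≤ PN ≤ 0.912

p₁ = 0.681, p₀ = 0.379.
Under exogeneity alone the bounds on PN are max{0,(p₁−p₀)/p₁} ≤ PN ≤ min{1,(1−p₀)/p₁}.
  lower = (p₁ − p₀)/p₁ = 0.302 / 0.681 ≈ 0.4435
  upper = min{1, (1 − p₀)/p₁} = 0.621 / 0.681 ≈ 0.9119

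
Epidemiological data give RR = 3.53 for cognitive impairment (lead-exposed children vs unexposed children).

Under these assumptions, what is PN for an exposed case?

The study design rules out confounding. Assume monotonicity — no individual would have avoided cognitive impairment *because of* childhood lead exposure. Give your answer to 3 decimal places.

Under exogeneity and monotonicity, PN = (RR − 1) / RR = 1 − 1/RR.
PN = (3.53 − 1) / 3.53 = 2.53 / 3.53 ≈ 0.7167

PN ≈ 0.717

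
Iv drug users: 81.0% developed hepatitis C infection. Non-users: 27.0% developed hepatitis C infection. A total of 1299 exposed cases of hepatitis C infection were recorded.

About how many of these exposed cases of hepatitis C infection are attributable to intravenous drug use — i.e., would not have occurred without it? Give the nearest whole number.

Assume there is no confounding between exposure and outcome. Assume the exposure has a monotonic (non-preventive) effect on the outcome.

about 866 cases

p₁ = 0.81, p₀ = 0.27.
PN = (p₁ − p₀)/p₁ = (0.81 − 0.27) / 0.81 ≈ 0.66667.
Attributable cases ≈ PN × (exposed cases) = 0.66667 × 1299 ≈ 866.00.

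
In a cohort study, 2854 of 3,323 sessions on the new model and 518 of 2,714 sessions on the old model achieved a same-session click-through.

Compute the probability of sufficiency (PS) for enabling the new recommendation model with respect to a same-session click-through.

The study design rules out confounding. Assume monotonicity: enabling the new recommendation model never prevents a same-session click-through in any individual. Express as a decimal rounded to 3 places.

p₁ = P(outcome | exposed) = 2854/3323 = 0.85886
p₀ = P(outcome | unexposed) = 518/2714 = 0.19086
Under exogeneity and monotonicity, PS = (p₁ − p₀) / (1 − p₀).
PS = (0.85886 − 0.19086) / (1 − 0.19086) = 0.668 / 0.80914 ≈ 0.8256

PS ≈ 0.826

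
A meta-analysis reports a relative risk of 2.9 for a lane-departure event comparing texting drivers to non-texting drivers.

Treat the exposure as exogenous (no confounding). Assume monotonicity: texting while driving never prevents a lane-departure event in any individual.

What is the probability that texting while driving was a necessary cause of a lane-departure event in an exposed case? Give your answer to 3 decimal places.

PN ≈ 0.655

Under exogeneity and monotonicity, PN = (RR − 1) / RR = 1 − 1/RR.
PN = (2.9 − 1) / 2.9 = 1.9 / 2.9 ≈ 0.6552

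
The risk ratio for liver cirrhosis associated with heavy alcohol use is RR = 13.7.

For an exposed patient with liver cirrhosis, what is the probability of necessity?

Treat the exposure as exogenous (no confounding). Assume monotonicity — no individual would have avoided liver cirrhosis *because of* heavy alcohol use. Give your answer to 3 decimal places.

PN ≈ 0.927

Under exogeneity and monotonicity, PN = (RR − 1) / RR = 1 − 1/RR.
PN = (13.7 − 1) / 13.7 = 12.7 / 13.7 ≈ 0.9270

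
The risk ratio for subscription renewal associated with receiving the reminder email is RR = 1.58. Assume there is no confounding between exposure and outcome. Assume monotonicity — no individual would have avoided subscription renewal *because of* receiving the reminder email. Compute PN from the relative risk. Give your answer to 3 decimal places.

Under exogeneity and monotonicity, PN = (RR − 1) / RR = 1 − 1/RR.
PN = (1.58 − 1) / 1.58 = 0.58 / 1.58 ≈ 0.3671

PN ≈ 0.367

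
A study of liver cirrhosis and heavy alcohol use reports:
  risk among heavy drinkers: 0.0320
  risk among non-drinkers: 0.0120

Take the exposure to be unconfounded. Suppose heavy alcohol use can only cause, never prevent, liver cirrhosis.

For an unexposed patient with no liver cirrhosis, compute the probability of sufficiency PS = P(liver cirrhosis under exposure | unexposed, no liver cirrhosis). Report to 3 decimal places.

Let p₁ = 0.032, p₀ = 0.012.
Under exogeneity and monotonicity, PS = (p₁ − p₀) / (1 − p₀).
PS = (0.032 − 0.012) / (1 − 0.012) = 0.02 / 0.988 ≈ 0.0202

PS ≈ 0.020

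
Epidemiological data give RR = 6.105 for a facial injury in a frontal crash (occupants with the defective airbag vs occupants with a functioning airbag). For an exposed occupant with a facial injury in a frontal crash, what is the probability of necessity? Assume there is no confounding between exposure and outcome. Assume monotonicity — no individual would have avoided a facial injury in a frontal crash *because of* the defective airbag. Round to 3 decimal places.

Under exogeneity and monotonicity, PN = (RR − 1) / RR = 1 − 1/RR.
PN = (6.105 − 1) / 6.105 = 5.105 / 6.105 ≈ 0.8362

PN ≈ 0.836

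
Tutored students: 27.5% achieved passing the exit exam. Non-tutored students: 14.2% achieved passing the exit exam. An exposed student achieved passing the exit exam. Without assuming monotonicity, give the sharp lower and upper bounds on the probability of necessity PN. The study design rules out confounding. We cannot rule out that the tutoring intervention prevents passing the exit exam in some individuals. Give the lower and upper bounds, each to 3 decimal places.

p₁ = 0.275, p₀ = 0.142.
Under exogeneity alone the bounds on PN are max{0,(p₁−p₀)/p₁} ≤ PN ≤ min{1,(1−p₀)/p₁}.
  lower = (p₁ − p₀)/p₁ = 0.133 / 0.275 ≈ 0.4836
  upper = min{1, (1 − p₀)/p₁} = 0.858 / 0.275 ≈ 3.1200 → capped at 1

0.484 ≤ PN ≤ 1.000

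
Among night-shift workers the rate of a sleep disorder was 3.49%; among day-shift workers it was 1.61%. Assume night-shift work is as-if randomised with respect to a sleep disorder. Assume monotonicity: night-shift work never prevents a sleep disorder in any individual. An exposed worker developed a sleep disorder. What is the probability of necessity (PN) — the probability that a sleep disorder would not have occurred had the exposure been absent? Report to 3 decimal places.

PN ≈ 0.539

p₁ = 0.0349, p₀ = 0.0161.
Under exogeneity and monotonicity, PN = (p₁ − p₀) / p₁.
PN = (0.0349 − 0.0161) / 0.0349 = 0.0188 / 0.0349 ≈ 0.5387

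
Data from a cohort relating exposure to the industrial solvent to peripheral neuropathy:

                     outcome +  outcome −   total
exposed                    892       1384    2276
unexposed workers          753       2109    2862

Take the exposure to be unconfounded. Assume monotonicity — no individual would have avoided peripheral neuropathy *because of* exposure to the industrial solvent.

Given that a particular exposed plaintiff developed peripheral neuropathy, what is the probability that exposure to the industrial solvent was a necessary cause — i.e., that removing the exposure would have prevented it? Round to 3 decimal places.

p₁ = P(outcome | exposed) = 892/2276 = 0.39192
p₀ = P(outcome | unexposed) = 753/2862 = 0.2631
Under exogeneity and monotonicity, PN = (p₁ − p₀) / p₁.
PN = (0.39192 − 0.2631) / 0.39192 = 0.12881 / 0.39192 ≈ 0.3287

PN ≈ 0.329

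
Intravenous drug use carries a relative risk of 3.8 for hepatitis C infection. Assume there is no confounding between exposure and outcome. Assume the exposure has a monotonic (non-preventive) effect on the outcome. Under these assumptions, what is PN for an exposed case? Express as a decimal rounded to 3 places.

Under exogeneity and monotonicity, PN = (RR − 1) / RR = 1 − 1/RR.
PN = (3.8 − 1) / 3.8 = 2.8 / 3.8 ≈ 0.7368

PN ≈ 0.737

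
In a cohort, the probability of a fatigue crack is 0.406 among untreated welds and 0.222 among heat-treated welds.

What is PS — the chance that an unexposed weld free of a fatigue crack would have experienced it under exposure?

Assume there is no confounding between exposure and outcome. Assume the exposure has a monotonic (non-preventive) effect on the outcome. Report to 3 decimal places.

PS ≈ 0.237

Let p₁ = 0.406, p₀ = 0.222.
Under exogeneity and monotonicity, PS = (p₁ − p₀) / (1 − p₀).
PS = (0.406 − 0.222) / (1 − 0.222) = 0.184 / 0.778 ≈ 0.2365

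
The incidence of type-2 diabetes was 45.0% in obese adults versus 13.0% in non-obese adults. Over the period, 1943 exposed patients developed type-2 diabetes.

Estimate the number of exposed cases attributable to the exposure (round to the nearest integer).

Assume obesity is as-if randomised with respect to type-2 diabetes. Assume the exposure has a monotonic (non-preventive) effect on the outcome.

p₁ = 0.45, p₀ = 0.13.
PN = (p₁ − p₀)/p₁ = (0.45 − 0.13) / 0.45 ≈ 0.71111.
Attributable cases ≈ PN × (exposed cases) = 0.71111 × 1943 ≈ 1381.69.

about 1382 cases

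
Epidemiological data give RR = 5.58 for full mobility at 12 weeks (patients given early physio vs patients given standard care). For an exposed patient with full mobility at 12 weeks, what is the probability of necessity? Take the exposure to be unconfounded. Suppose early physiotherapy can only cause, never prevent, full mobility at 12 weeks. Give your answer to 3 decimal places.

Under exogeneity and monotonicity, PN = (RR − 1) / RR = 1 − 1/RR.
PN = (5.58 − 1) / 5.58 = 4.58 / 5.58 ≈ 0.8208

PN ≈ 0.821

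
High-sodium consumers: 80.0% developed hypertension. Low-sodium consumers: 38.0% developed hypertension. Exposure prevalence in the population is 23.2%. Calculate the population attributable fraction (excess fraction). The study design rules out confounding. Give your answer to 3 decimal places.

PAF ≈ 0.204

p₁ = 0.8, p₀ = 0.38.
Overall risk P(Y=1) = π·p₁ + (1−π)·p₀ = 0.232×0.8 + 0.768×0.38 = 0.47744.
Under exogeneity, PAF = [P(Y=1) − p₀] / P(Y=1).
PAF = (0.47744 − 0.38) / 0.47744 ≈ 0.2041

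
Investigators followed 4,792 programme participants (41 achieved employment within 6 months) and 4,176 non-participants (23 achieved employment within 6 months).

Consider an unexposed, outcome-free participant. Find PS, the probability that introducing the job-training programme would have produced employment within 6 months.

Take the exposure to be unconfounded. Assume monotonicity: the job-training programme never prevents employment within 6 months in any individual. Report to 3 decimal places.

p₁ = P(outcome | exposed) = 41/4792 = 0.0085559
p₀ = P(outcome | unexposed) = 23/4176 = 0.0055077
Under exogeneity and monotonicity, PS = (p₁ − p₀) / (1 − p₀).
PS = (0.0085559 − 0.0055077) / (1 − 0.0055077) = 0.0030483 / 0.99449 ≈ 0.0031

PS ≈ 0.003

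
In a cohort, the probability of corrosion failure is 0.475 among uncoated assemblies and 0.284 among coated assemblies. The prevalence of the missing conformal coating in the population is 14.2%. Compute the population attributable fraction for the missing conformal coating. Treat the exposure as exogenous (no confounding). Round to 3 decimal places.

PAF ≈ 0.087

Let p₁ = 0.475, p₀ = 0.284.
Overall risk P(Y=1) = π·p₁ + (1−π)·p₀ = 0.142×0.475 + 0.858×0.284 = 0.31112.
Under exogeneity, PAF = [P(Y=1) − p₀] / P(Y=1).
PAF = (0.31112 − 0.284) / 0.31112 ≈ 0.0872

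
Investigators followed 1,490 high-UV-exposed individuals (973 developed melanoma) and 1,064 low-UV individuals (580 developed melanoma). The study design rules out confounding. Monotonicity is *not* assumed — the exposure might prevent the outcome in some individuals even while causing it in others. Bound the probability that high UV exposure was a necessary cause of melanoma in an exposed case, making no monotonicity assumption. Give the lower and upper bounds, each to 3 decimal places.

p₁ = P(outcome | exposed) = 973/1490 = 0.65302
p₀ = P(outcome | unexposed) = 580/1064 = 0.54511
Under exogeneity alone the bounds on PN are max{0,(p₁−p₀)/p₁} ≤ PN ≤ min{1,(1−p₀)/p₁}.
  lower = (p₁ − p₀)/p₁ = 0.10791 / 0.65302 ≈ 0.1652
  upper = min{1, (1 − p₀)/p₁} = 0.45489 / 0.65302 ≈ 0.6966

0.165 ≤ PN ≤ 0.697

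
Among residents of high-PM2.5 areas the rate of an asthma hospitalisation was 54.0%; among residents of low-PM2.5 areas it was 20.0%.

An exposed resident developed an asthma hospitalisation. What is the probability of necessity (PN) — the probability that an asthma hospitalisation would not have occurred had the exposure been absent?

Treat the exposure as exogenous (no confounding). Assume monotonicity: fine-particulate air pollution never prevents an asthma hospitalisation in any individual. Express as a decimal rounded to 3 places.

PN ≈ 0.630

p₁ = 0.54, p₀ = 0.2.
Under exogeneity and monotonicity, PN = (p₁ − p₀) / p₁.
PN = (0.54 − 0.2) / 0.54 = 0.34 / 0.54 ≈ 0.6296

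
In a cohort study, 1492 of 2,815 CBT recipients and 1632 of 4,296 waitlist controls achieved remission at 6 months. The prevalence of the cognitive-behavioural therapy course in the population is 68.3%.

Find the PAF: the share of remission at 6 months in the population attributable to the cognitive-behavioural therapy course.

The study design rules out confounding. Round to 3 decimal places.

PAF ≈ 0.213

p₁ = P(outcome | exposed) = 1492/2815 = 0.53002
p₀ = P(outcome | unexposed) = 1632/4296 = 0.37989
Overall risk P(Y=1) = π·p₁ + (1−π)·p₀ = 0.683×0.53002 + 0.317×0.37989 = 0.48243.
Under exogeneity, PAF = [P(Y=1) − p₀] / P(Y=1).
PAF = (0.48243 − 0.37989) / 0.48243 ≈ 0.2125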